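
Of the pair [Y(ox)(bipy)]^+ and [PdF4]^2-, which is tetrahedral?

For [Y(ox)(bipy)]^+: Each oxalate is −2; 2,2′-bipyridine is neutral; balancing the +1 overall charge requires Y(III). Y sits in group 3, so the d-electron count is 3 − 3 = 0. A d⁰ ion has no crystal-field stabilisation preference between square planar and tetrahedral, so four ligands adopt the sterically favoured tetrahedral geometry. → tetrahedral.
For [PdF4]^2-: Each fluoride is −1; balancing the −2 overall charge requires Pd(II). Pd sits in group 10, so the d-electron count is 10 − 2 = 8. A 4d d⁸ ion has a large crystal-field splitting; square planar leaves the high-energy d_{x²−y²} orbital empty and maximises CFSE. → square planar.

[Y(ox)(bipy)]^+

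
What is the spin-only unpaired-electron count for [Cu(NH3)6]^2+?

1 unpaired electron

Summing ligand charges against the +2 overall charge gives an oxidation state of +2 for copper.
Cu sits in group 11, so the d-electron count is 11 − 2 = 9.
In an octahedral field the d⁹ configuration is t₂g⁶e_g³ (only one arrangement possible), giving 1 unpaired electron.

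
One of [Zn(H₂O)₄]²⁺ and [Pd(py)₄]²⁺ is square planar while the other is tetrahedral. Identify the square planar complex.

For [Zn(H₂O)₄]²⁺: Summing ligand charges against the +2 overall charge gives an oxidation state of +2 for zinc. Zn sits in group 12, so the d-electron count is 12 − 2 = 10. A d¹⁰ ion has no crystal-field stabilisation preference between square planar and tetrahedral, so four ligands adopt the sterically favoured tetrahedral geometry. → tetrahedral.
For [Pd(py)₄]²⁺: Pyridine is neutral; balancing the +2 overall charge requires Pd(II). Pd sits in group 10, so the d-electron count is 10 − 2 = 8. A 4d d⁸ ion has a large crystal-field splitting; square planar leaves the high-energy d_{x²−y²} orbital empty and maximises CFSE. → square planar.

[Pd(py)₄]²⁺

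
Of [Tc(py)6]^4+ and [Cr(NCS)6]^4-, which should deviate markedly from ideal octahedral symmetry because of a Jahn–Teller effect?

[Tc(py)6]^4+: Ligand charges: pyridine is neutral. With an overall charge of +4 the technetium centre must be in the +4 oxidation state. Tc sits in group 7, so the d-electron count is 7 − 4 = 3. The d³ configuration leaves the e_g set evenly filled (or empty) — no strong Jahn–Teller driving force.
[Cr(NCS)6]^4-: Ligand charges: each isothiocyanate is −1. With an overall charge of −4 the chromium centre must be in the +2 oxidation state. Chromium is a group-6 element; Cr(II) is therefore d⁴. Isothiocyanate is a weak-field ligand for a first-row metal, so the complex is high-spin. The t₂g³e_g¹ (high-spin) configuration has an unevenly filled e_g set; the Jahn–Teller theorem predicts a tetragonal distortion (typically axial elongation) to lift the degeneracy.

[Cr(NCS)6]^4-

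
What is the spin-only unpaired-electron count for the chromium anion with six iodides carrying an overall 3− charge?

Ligand charges: each iodide is −1. With an overall charge of −3 the chromium centre must be in the +3 oxidation state.
Cr sits in group 6, so the d-electron count is 6 − 3 = 3.
In an octahedral field the d³ configuration is t₂g³e_g⁰ (only one arrangement possible), giving 3 unpaired electrons.

3 unpaired electrons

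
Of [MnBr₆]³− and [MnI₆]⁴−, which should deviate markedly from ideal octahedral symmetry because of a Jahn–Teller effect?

[MnBr₆]³−

[MnBr₆]³−: Ligand charges: each bromide is −1. With an overall charge of −3 the manganese centre must be in the +3 oxidation state. Manganese is a group-7 element; Mn(III) is therefore d⁴. Bromide is a weak-field ligand for a first-row metal, so the complex is high-spin. The t₂g³e_g¹ (high-spin) configuration has an unevenly filled e_g set; the Jahn–Teller theorem predicts a tetragonal distortion (typically axial elongation) to lift the degeneracy.
[MnI₆]⁴−: Ligand charges: each iodide is −1. With an overall charge of −4 the manganese centre must be in the +2 oxidation state. Mn sits in group 7, so the d-electron count is 7 − 2 = 5. Iodide is a weak-field ligand for a first-row metal, so the complex is high-spin. The d⁵ configuration leaves the e_g set evenly filled (or empty) — no strong Jahn–Teller driving force.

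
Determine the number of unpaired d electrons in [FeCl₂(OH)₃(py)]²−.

5

Summing ligand charges against the −2 overall charge gives an oxidation state of +3 for iron.
Fe sits in group 8, so the d-electron count is 8 − 3 = 5.
The spin state decides the count: Chloride and hydroxide are weak-field ligands for a first-row metal, so the complex is high-spin.
An octahedral high-spin d⁵ ion is t₂g³e_g², giving 5 unpaired electrons.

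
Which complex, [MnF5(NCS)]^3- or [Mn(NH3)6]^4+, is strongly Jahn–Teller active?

[MnF5(NCS)]^3-: Summing ligand charges against the −3 overall charge gives an oxidation state of +3 for manganese. Group 7 minus oxidation state 3 gives a d⁴ configuration. Fluoride and isothiocyanate are weak-field ligands for a first-row metal, so the complex is high-spin. The t₂g³e_g¹ (high-spin) configuration has an unevenly filled e_g set; the Jahn–Teller theorem predicts a tetragonal distortion (typically axial elongation) to lift the degeneracy.
[Mn(NH3)6]^4+: Ammonia is neutral; balancing the +4 overall charge requires Mn(IV). Group 7 minus oxidation state 4 gives a d³ configuration. The d³ configuration leaves the e_g set evenly filled (or empty) — no strong Jahn–Teller driving force.

[MnF5(NCS)]^3-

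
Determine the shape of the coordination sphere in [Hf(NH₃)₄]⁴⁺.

Ligand charges: ammonia is neutral. With an overall charge of +4 the hafnium centre must be in the +4 oxidation state.
Hf sits in group 4, so the d-electron count is 4 − 4 = 0.
Coordination number: 4.
A d⁰ ion has no crystal-field stabilisation preference between square planar and tetrahedral, so four ligands adopt the sterically favoured tetrahedral geometry.

tetrahedral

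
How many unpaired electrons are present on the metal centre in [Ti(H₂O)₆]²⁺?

2

Water is neutral; balancing the +2 overall charge requires Ti(II).
Ti sits in group 4, so the d-electron count is 4 − 2 = 2.
In an octahedral field the d² configuration is t₂g²e_g⁰ (only one arrangement possible), giving 2 unpaired electrons.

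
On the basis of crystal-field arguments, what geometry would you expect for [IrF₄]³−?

square planar

Ligand charges: each fluoride is −1. With an overall charge of −3 the iridium centre must be in the +1 oxidation state.
Ir sits in group 9, so the d-electron count is 9 − 1 = 8.
Coordination number: 4.
A 5d d⁸ ion has a large crystal-field splitting; square planar leaves the high-energy d_{x²−y²} orbital empty and maximises CFSE.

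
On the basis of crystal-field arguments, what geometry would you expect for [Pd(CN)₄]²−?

square planar

Summing ligand charges against the −2 overall charge gives an oxidation state of +2 for palladium.
Pd sits in group 10, so the d-electron count is 10 − 2 = 8.
Coordination number: 4.
A 4d d⁸ ion has a large crystal-field splitting; square planar leaves the high-energy d_{x²−y²} orbital empty and maximises CFSE.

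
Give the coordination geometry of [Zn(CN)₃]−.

Summing ligand charges against the −1 overall charge gives an oxidation state of +2 for zinc.
Group 12 minus oxidation state 2 gives a d¹⁰ configuration.
Coordination number: 3.
Three ligands around a d¹⁰ centre minimise repulsion in a trigonal-planar arrangement.

trigonal planar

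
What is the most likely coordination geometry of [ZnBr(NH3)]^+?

linear

Each bromide is −1; ammonia is neutral; balancing the +1 overall charge requires Zn(II).
Zinc is a group-12 element; Zn(II) is therefore d¹⁰.
With 2 monodentate ligands the coordination number is 2.
A d¹⁰ ion with only two ligands adopts a linear arrangement (sp hybridisation; no CFSE preference).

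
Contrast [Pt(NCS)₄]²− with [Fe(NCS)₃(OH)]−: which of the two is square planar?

[Pt(NCS)₄]²−

For [Pt(NCS)₄]²−: Ligand charges: each isothiocyanate is −1. With an overall charge of −2 the platinum centre must be in the +2 oxidation state. Group 10 minus oxidation state 2 gives a d⁸ configuration. A 5d d⁸ ion has a large crystal-field splitting; square planar leaves the high-energy d_{x²−y²} orbital empty and maximises CFSE. → square planar.
For [Fe(NCS)₃(OH)]−: Ligand charges: each isothiocyanate is −1; each hydroxide is −1. With an overall charge of −1 the iron centre must be in the +3 oxidation state. Fe sits in group 8, so the d-electron count is 8 − 3 = 5. A high-spin d⁵ ion has zero CFSE in either geometry, so four ligands adopt the sterically favoured tetrahedral geometry. → tetrahedral.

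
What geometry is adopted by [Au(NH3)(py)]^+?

linear

Ammonia is neutral; pyridine is neutral; balancing the +1 overall charge requires Au(I).
Gold is a group-11 element; Au(I) is therefore d¹⁰.
With 2 monodentate ligands the coordination number is 2.
A d¹⁰ ion with only two ligands adopts a linear arrangement (sp hybridisation; no CFSE preference).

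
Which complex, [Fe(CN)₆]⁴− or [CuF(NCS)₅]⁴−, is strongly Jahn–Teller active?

[CuF(NCS)₅]⁴−

[Fe(CN)₆]⁴−: Ligand charges: each cyanide is −1. With an overall charge of −4 the iron centre must be in the +2 oxidation state. Group 8 minus oxidation state 2 gives a d⁶ configuration. Cyanide is a strong-field ligand (high in the spectrochemical series) for a first-row metal, so the complex is low-spin. The d⁶ configuration leaves the e_g set evenly filled (or empty) — no strong Jahn–Teller driving force.
[CuF(NCS)₅]⁴−: Ligand charges: each fluoride is −1; each isothiocyanate is −1. With an overall charge of −4 the copper centre must be in the +2 oxidation state. Cu sits in group 11, so the d-electron count is 11 − 2 = 9. The t₂g⁶e_g³ configuration has an unevenly filled e_g set; the Jahn–Teller theorem predicts a tetragonal distortion (typically axial elongation) to lift the degeneracy.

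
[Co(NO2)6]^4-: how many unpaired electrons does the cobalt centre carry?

1 unpaired electron

Each nitro (N-bound nitrite) is −1; balancing the −4 overall charge requires Co(II).
Group 9 minus oxidation state 2 gives a d⁷ configuration.
The spin state decides the count: Nitro (N-bound nitrite) is a strong-field ligand (high in the spectrochemical series) for a first-row metal, so the complex is low-spin.
An octahedral low-spin d⁷ ion is t₂g⁶e_g¹, giving 1 unpaired electron.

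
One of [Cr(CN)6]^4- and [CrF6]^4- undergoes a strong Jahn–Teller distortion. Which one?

[CrF6]^4-

[Cr(CN)6]^4-: Summing ligand charges against the −4 overall charge gives an oxidation state of +2 for chromium. Group 6 minus oxidation state 2 gives a d⁴ configuration. Cyanide is a strong-field ligand (high in the spectrochemical series) for a first-row metal, so the complex is low-spin. The d⁴ configuration leaves the e_g set evenly filled (or empty) — no strong Jahn–Teller driving force.
[CrF6]^4-: Each fluoride is −1; balancing the −4 overall charge requires Cr(II). Chromium is a group-6 element; Cr(II) is therefore d⁴. Fluoride is a weak-field ligand for a first-row metal, so the complex is high-spin. The t₂g³e_g¹ (high-spin) configuration has an unevenly filled e_g set; the Jahn–Teller theorem predicts a tetragonal distortion (typically axial elongation) to lift the degeneracy.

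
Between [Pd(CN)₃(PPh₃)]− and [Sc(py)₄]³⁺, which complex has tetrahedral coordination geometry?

[Sc(py)₄]³⁺

For [Pd(CN)₃(PPh₃)]−: Summing ligand charges against the −1 overall charge gives an oxidation state of +2 for palladium. Group 10 minus oxidation state 2 gives a d⁸ configuration. A 4d d⁸ ion has a large crystal-field splitting; square planar leaves the high-energy d_{x²−y²} orbital empty and maximises CFSE. → square planar.
For [Sc(py)₄]³⁺: Ligand charges: pyridine is neutral. With an overall charge of +3 the scandium centre must be in the +3 oxidation state. Group 3 minus oxidation state 3 gives a d⁰ configuration. A d⁰ ion has no crystal-field stabilisation preference between square planar and tetrahedral, so four ligands adopt the sterically favoured tetrahedral geometry. → tetrahedral.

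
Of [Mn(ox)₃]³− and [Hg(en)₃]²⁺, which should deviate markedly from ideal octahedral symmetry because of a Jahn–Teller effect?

[Mn(ox)₃]³−: Each oxalate is −2; balancing the −3 overall charge requires Mn(III). Group 7 minus oxidation state 3 gives a d⁴ configuration. Oxalate is a weak-field ligand for a first-row metal, so the complex is high-spin. The t₂g³e_g¹ (high-spin) configuration has an unevenly filled e_g set; the Jahn–Teller theorem predicts a tetragonal distortion (typically axial elongation) to lift the degeneracy.
[Hg(en)₃]²⁺: Ligand charges: ethylenediamine is neutral. With an overall charge of +2 the mercury centre must be in the +2 oxidation state. Mercury is a group-12 element; Hg(II) is therefore d¹⁰. The d¹⁰ configuration leaves the e_g set evenly filled (or empty) — no strong Jahn–Teller driving force.

[Mn(ox)₃]³−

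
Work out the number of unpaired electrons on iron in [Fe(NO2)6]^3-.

Each nitro (N-bound nitrite) is −1; balancing the −3 overall charge requires Fe(III).
Group 8 minus oxidation state 3 gives a d⁵ configuration.
The spin state decides the count: Nitro (N-bound nitrite) is a strong-field ligand (high in the spectrochemical series) for a first-row metal, so the complex is low-spin.
An octahedral low-spin d⁵ ion is t₂g⁵e_g⁰, giving 1 unpaired electron.

1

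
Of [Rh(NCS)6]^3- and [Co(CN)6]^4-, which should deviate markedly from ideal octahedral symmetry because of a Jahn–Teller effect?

[Rh(NCS)6]^3-: Ligand charges: each isothiocyanate is −1. With an overall charge of −3 the rhodium centre must be in the +3 oxidation state. Group 9 minus oxidation state 3 gives a d⁶ configuration. A 4d ion has a large Δₒ and is invariably low-spin. The d⁶ configuration leaves the e_g set evenly filled (or empty) — no strong Jahn–Teller driving force.
[Co(CN)6]^4-: Summing ligand charges against the −4 overall charge gives an oxidation state of +2 for cobalt. Group 9 minus oxidation state 2 gives a d⁷ configuration. Cyanide is a strong-field ligand (high in the spectrochemical series) for a first-row metal, so the complex is low-spin. The t₂g⁶e_g¹ (low-spin) configuration has an unevenly filled e_g set; the Jahn–Teller theorem predicts a tetragonal distortion (typically axial elongation) to lift the degeneracy.

[Co(CN)6]^4-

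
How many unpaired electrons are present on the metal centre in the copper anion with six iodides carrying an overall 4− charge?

1 unpaired electron

Summing ligand charges against the −4 overall charge gives an oxidation state of +2 for copper.
Group 11 minus oxidation state 2 gives a d⁹ configuration.
In an octahedral field the d⁹ configuration is t₂g⁶e_g³ (only one arrangement possible), giving 1 unpaired electron.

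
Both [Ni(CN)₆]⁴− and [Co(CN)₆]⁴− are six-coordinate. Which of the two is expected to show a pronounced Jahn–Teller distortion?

[Ni(CN)₆]⁴−: Each cyanide is −1; balancing the −4 overall charge requires Ni(II). Nickel is a group-10 element; Ni(II) is therefore d⁸. The d⁸ configuration leaves the e_g set evenly filled (or empty) — no strong Jahn–Teller driving force.
[Co(CN)₆]⁴−: Ligand charges: each cyanide is −1. With an overall charge of −4 the cobalt centre must be in the +2 oxidation state. Co sits in group 9, so the d-electron count is 9 − 2 = 7. Cyanide is a strong-field ligand (high in the spectrochemical series) for a first-row metal, so the complex is low-spin. The t₂g⁶e_g¹ (low-spin) configuration has an unevenly filled e_g set; the Jahn–Teller theorem predicts a tetragonal distortion (typically axial elongation) to lift the degeneracy.

[Co(CN)₆]⁴−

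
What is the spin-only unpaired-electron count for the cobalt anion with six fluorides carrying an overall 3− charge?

4 unpaired electrons

Ligand charges: each fluoride is −1. With an overall charge of −3 the cobalt centre must be in the +3 oxidation state.
Co sits in group 9, so the d-electron count is 9 − 3 = 6.
The spin state decides the count: fluoride is the one ligand weak enough to leave Co(III) high-spin — [CoF₆]³⁻ is the classic exception.
An octahedral high-spin d⁶ ion is t₂g⁴e_g², giving 4 unpaired electrons.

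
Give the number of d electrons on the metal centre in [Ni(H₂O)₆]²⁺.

d8

Summing ligand charges against the +2 overall charge gives an oxidation state of +2 for nickel.
Group 10 minus oxidation state 2 gives a d⁸ configuration.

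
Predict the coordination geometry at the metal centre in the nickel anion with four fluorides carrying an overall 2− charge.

tetrahedral

Ligand charges: each fluoride is −1. With an overall charge of −2 the nickel centre must be in the +2 oxidation state.
Ni sits in group 10, so the d-electron count is 10 − 2 = 8.
With 4 monodentate ligands the coordination number is 4.
Fluoride is a weak-field ligand.
With weak-field ligands the CFSE gain from square planar is small, so a 3d d⁸ ion takes the sterically preferred tetrahedral geometry.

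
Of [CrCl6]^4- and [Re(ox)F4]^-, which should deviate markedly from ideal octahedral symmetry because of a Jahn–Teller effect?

[CrCl6]^4-: Summing ligand charges against the −4 overall charge gives an oxidation state of +2 for chromium. Chromium is a group-6 element; Cr(II) is therefore d⁴. Chloride is a weak-field ligand for a first-row metal, so the complex is high-spin. The t₂g³e_g¹ (high-spin) configuration has an unevenly filled e_g set; the Jahn–Teller theorem predicts a tetragonal distortion (typically axial elongation) to lift the degeneracy.
[Re(ox)F4]^-: Summing ligand charges against the −1 overall charge gives an oxidation state of +5 for rhenium. Re sits in group 7, so the d-electron count is 7 − 5 = 2. The d² configuration leaves the e_g set evenly filled (or empty) — no strong Jahn–Teller driving force.

[CrCl6]^4-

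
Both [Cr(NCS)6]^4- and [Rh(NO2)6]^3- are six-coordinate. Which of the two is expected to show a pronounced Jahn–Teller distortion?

[Cr(NCS)6]^4-: Each isothiocyanate is −1; balancing the −4 overall charge requires Cr(II). Chromium is a group-6 element; Cr(II) is therefore d⁴. Isothiocyanate is a weak-field ligand for a first-row metal, so the complex is high-spin. The t₂g³e_g¹ (high-spin) configuration has an unevenly filled e_g set; the Jahn–Teller theorem predicts a tetragonal distortion (typically axial elongation) to lift the degeneracy.
[Rh(NO2)6]^3-: Summing ligand charges against the −3 overall charge gives an oxidation state of +3 for rhodium. Group 9 minus oxidation state 3 gives a d⁶ configuration. A 4d ion has a large Δₒ and is invariably low-spin. The d⁶ configuration leaves the e_g set evenly filled (or empty) — no strong Jahn–Teller driving force.

[Cr(NCS)6]^4-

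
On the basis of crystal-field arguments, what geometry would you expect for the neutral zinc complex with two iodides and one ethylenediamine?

Summing ligand charges against the 0 overall charge gives an oxidation state of +2 for zinc.
Zinc is a group-12 element; Zn(II) is therefore d¹⁰.
Counting donor atoms: 2×iodide (monodentate) → 2 donors; 1×ethylenediamine (bidentate) → 2 donors. Coordination number = 4.
A d¹⁰ ion has no crystal-field stabilisation preference between square planar and tetrahedral, so four ligands adopt the sterically favoured tetrahedral geometry.

tetrahedral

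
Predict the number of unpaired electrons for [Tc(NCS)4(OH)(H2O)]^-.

Each isothiocyanate is −1; each hydroxide is −1; water is neutral; balancing the −1 overall charge requires Tc(IV).
Tc sits in group 7, so the d-electron count is 7 − 4 = 3.
In an octahedral field the d³ configuration is t₂g³e_g⁰ (only one arrangement possible), giving 3 unpaired electrons.

3 unpaired electrons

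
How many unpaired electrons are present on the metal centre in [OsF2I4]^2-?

Each fluoride is −1; each iodide is −1; balancing the −2 overall charge requires Os(IV).
Os sits in group 8, so the d-electron count is 8 − 4 = 4.
The spin state decides the count: a 5d ion has a large Δₒ and is invariably low-spin.
An octahedral low-spin d⁴ ion is t₂g⁴e_g⁰, giving 2 unpaired electrons.

2 unpaired electrons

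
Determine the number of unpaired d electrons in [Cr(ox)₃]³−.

Each oxalate is −2; balancing the −3 overall charge requires Cr(III).
Cr sits in group 6, so the d-electron count is 6 − 3 = 3.
Counting donor atoms: 3×oxalate (bidentate) → 6 donors. Coordination number = 6.
In an octahedral field the d³ configuration is t₂g³e_g⁰ (only one arrangement possible), giving 3 unpaired electrons.

3 unpaired electrons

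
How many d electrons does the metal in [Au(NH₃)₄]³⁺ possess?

Summing ligand charges against the +3 overall charge gives an oxidation state of +3 for gold.
Au sits in group 11, so the d-electron count is 11 − 3 = 8.

d⁸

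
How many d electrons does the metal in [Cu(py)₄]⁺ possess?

Pyridine is neutral; balancing the +1 overall charge requires Cu(I).
Group 11 minus oxidation state 1 gives a d¹⁰ configuration.

d¹⁰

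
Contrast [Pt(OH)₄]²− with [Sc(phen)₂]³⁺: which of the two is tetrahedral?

For [Pt(OH)₄]²−: Each hydroxide is −1; balancing the −2 overall charge requires Pt(II). Pt sits in group 10, so the d-electron count is 10 − 2 = 8. A 5d d⁸ ion has a large crystal-field splitting; square planar leaves the high-energy d_{x²−y²} orbital empty and maximises CFSE. → square planar.
For [Sc(phen)₂]³⁺: Ligand charges: 1,10-phenanthroline is neutral. With an overall charge of +3 the scandium centre must be in the +3 oxidation state. Group 3 minus oxidation state 3 gives a d⁰ configuration. A d⁰ ion has no crystal-field stabilisation preference between square planar and tetrahedral, so four ligands adopt the sterically favoured tetrahedral geometry. → tetrahedral.

[Sc(phen)₂]³⁺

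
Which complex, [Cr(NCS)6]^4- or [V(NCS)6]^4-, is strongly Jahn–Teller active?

[Cr(NCS)6]^4-

[Cr(NCS)6]^4-: Summing ligand charges against the −4 overall charge gives an oxidation state of +2 for chromium. Chromium is a group-6 element; Cr(II) is therefore d⁴. Isothiocyanate is a weak-field ligand for a first-row metal, so the complex is high-spin. The t₂g³e_g¹ (high-spin) configuration has an unevenly filled e_g set; the Jahn–Teller theorem predicts a tetragonal distortion (typically axial elongation) to lift the degeneracy.
[V(NCS)6]^4-: Each isothiocyanate is −1; balancing the −4 overall charge requires V(II). V sits in group 5, so the d-electron count is 5 − 2 = 3. The d³ configuration leaves the e_g set evenly filled (or empty) — no strong Jahn–Teller driving force.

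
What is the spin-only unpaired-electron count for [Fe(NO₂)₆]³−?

1 unpaired electron

Summing ligand charges against the −3 overall charge gives an oxidation state of +3 for iron.
Group 8 minus oxidation state 3 gives a d⁵ configuration.
The spin state decides the count: Nitro (N-bound nitrite) is a strong-field ligand (high in the spectrochemical series) for a first-row metal, so the complex is low-spin.
An octahedral low-spin d⁵ ion is t₂g⁵e_g⁰, giving 1 unpaired electron.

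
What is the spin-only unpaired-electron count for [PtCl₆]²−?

Summing ligand charges against the −2 overall charge gives an oxidation state of +4 for platinum.
Group 10 minus oxidation state 4 gives a d⁶ configuration.
The spin state decides the count: a 5d ion has a large Δₒ and is invariably low-spin.
An octahedral low-spin d⁶ ion is t₂g⁶e_g⁰, giving 0 unpaired electrons.

0 unpaired electrons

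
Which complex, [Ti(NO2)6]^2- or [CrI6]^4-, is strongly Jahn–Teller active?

[Ti(NO2)6]^2-: Ligand charges: each nitro (N-bound nitrite) is −1. With an overall charge of −2 the titanium centre must be in the +4 oxidation state. Ti sits in group 4, so the d-electron count is 4 − 4 = 0. The d⁰ configuration leaves the e_g set evenly filled (or empty) — no strong Jahn–Teller driving force.
[CrI6]^4-: Ligand charges: each iodide is −1. With an overall charge of −4 the chromium centre must be in the +2 oxidation state. Group 6 minus oxidation state 2 gives a d⁴ configuration. Iodide is a weak-field ligand for a first-row metal, so the complex is high-spin. The t₂g³e_g¹ (high-spin) configuration has an unevenly filled e_g set; the Jahn–Teller theorem predicts a tetragonal distortion (typically axial elongation) to lift the degeneracy.

[CrI6]^4-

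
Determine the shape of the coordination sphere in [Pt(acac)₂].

Ligand charges: each acetylacetonate is −1. With an overall charge of 0 the platinum centre must be in the +2 oxidation state.
Pt sits in group 10, so the d-electron count is 10 − 2 = 8.
Counting donor atoms: 2×acetylacetonate (bidentate) → 4 donors. Coordination number = 4.
A 5d d⁸ ion has a large crystal-field splitting; square planar leaves the high-energy d_{x²−y²} orbital empty and maximises CFSE.

square planar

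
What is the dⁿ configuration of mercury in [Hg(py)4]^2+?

Summing ligand charges against the +2 overall charge gives an oxidation state of +2 for mercury.
Group 12 minus oxidation state 2 gives a d¹⁰ configuration.

d10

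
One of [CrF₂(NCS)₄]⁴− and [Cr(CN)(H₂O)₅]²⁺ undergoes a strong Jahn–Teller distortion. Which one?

[CrF₂(NCS)₄]⁴−

[CrF₂(NCS)₄]⁴−: Summing ligand charges against the −4 overall charge gives an oxidation state of +2 for chromium. Chromium is a group-6 element; Cr(II) is therefore d⁴. Fluoride and isothiocyanate are weak-field ligands for a first-row metal, so the complex is high-spin. The t₂g³e_g¹ (high-spin) configuration has an unevenly filled e_g set; the Jahn–Teller theorem predicts a tetragonal distortion (typically axial elongation) to lift the degeneracy.
[Cr(CN)(H₂O)₅]²⁺: Each cyanide is −1; water is neutral; balancing the +2 overall charge requires Cr(III). Cr sits in group 6, so the d-electron count is 6 − 3 = 3. The d³ configuration leaves the e_g set evenly filled (or empty) — no strong Jahn–Teller driving force.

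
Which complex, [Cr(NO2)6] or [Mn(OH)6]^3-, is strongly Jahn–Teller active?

[Cr(NO2)6]: Summing ligand charges against the 0 overall charge gives an oxidation state of +6 for chromium. Chromium is a group-6 element; Cr(VI) is therefore d⁰. The d⁰ configuration leaves the e_g set evenly filled (or empty) — no strong Jahn–Teller driving force.
[Mn(OH)6]^3-: Each hydroxide is −1; balancing the −3 overall charge requires Mn(III). Manganese is a group-7 element; Mn(III) is therefore d⁴. Hydroxide is a weak-field ligand for a first-row metal, so the complex is high-spin. The t₂g³e_g¹ (high-spin) configuration has an unevenly filled e_g set; the Jahn–Teller theorem predicts a tetragonal distortion (typically axial elongation) to lift the degeneracy.

[Mn(OH)6]^3-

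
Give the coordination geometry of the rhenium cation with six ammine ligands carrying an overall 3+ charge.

octahedral

Summing ligand charges against the +3 overall charge gives an oxidation state of +3 for rhenium.
Re sits in group 7, so the d-electron count is 7 − 3 = 4.
With 6 monodentate ligands the coordination number is 6.
Six donors around a single metal centre give an octahedral coordination sphere.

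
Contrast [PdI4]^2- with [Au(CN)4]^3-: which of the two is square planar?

[PdI4]^2-

For [PdI4]^2-: Summing ligand charges against the −2 overall charge gives an oxidation state of +2 for palladium. Pd sits in group 10, so the d-electron count is 10 − 2 = 8. A 4d d⁸ ion has a large crystal-field splitting; square planar leaves the high-energy d_{x²−y²} orbital empty and maximises CFSE. → square planar.
For [Au(CN)4]^3-: Summing ligand charges against the −3 overall charge gives an oxidation state of +1 for gold. Group 11 minus oxidation state 1 gives a d¹⁰ configuration. A d¹⁰ ion has no crystal-field stabilisation preference between square planar and tetrahedral, so four ligands adopt the sterically favoured tetrahedral geometry. → tetrahedral.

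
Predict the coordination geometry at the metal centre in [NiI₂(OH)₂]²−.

Ligand charges: each iodide is −1; each hydroxide is −1. With an overall charge of −2 the nickel centre must be in the +2 oxidation state.
Group 10 minus oxidation state 2 gives a d⁸ configuration.
With 4 monodentate ligands the coordination number is 4.
Hydroxide and iodide are weak-field ligands.
With weak-field ligands the CFSE gain from square planar is small, so a 3d d⁸ ion takes the sterically preferred tetrahedral geometry.

tetrahedral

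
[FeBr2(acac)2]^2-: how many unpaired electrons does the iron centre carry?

Each bromide is −1; each acetylacetonate is −1; balancing the −2 overall charge requires Fe(II).
Iron is a group-8 element; Fe(II) is therefore d⁶.
Counting donor atoms: 2×bromide (monodentate) → 2 donors; 2×acetylacetonate (bidentate) → 4 donors. Coordination number = 6.
The spin state decides the count: Acetylacetonate and bromide are weak-field ligands for a first-row metal, so the complex is high-spin.
An octahedral high-spin d⁶ ion is t₂g⁴e_g², giving 4 unpaired electrons.

4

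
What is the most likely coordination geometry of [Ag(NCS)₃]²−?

Ligand charges: each isothiocyanate is −1. With an overall charge of −2 the silver centre must be in the +1 oxidation state.
Silver is a group-11 element; Ag(I) is therefore d¹⁰.
With 3 monodentate ligands the coordination number is 3.
Three ligands around a d¹⁰ centre minimise repulsion in a trigonal-planar arrangement.

trigonal planar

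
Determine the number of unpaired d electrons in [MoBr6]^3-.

Each bromide is −1; balancing the −3 overall charge requires Mo(III).
Group 6 minus oxidation state 3 gives a d³ configuration.
In an octahedral field the d³ configuration is t₂g³e_g⁰ (only one arrangement possible), giving 3 unpaired electrons.

3 unpaired electrons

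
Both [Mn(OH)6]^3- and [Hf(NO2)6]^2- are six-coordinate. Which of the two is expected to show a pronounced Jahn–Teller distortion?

[Mn(OH)6]^3-: Each hydroxide is −1; balancing the −3 overall charge requires Mn(III). Manganese is a group-7 element; Mn(III) is therefore d⁴. Hydroxide is a weak-field ligand for a first-row metal, so the complex is high-spin. The t₂g³e_g¹ (high-spin) configuration has an unevenly filled e_g set; the Jahn–Teller theorem predicts a tetragonal distortion (typically axial elongation) to lift the degeneracy.
[Hf(NO2)6]^2-: Each nitro (N-bound nitrite) is −1; balancing the −2 overall charge requires Hf(IV). Hf sits in group 4, so the d-electron count is 4 − 4 = 0. The d⁰ configuration leaves the e_g set evenly filled (or empty) — no strong Jahn–Teller driving force.

[Mn(OH)6]^3-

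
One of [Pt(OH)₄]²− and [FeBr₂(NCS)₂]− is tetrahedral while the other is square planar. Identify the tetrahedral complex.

[FeBr₂(NCS)₂]−

For [Pt(OH)₄]²−: Each hydroxide is −1; balancing the −2 overall charge requires Pt(II). Pt sits in group 10, so the d-electron count is 10 − 2 = 8. A 5d d⁸ ion has a large crystal-field splitting; square planar leaves the high-energy d_{x²−y²} orbital empty and maximises CFSE. → square planar.
For [FeBr₂(NCS)₂]−: Ligand charges: each bromide is −1; each isothiocyanate is −1. With an overall charge of −1 the iron centre must be in the +3 oxidation state. Iron is a group-8 element; Fe(III) is therefore d⁵. A high-spin d⁵ ion has zero CFSE in either geometry, so four ligands adopt the sterically favoured tetrahedral geometry. → tetrahedral.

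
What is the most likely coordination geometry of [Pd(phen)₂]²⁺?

square planar

Ligand charges: 1,10-phenanthroline is neutral. With an overall charge of +2 the palladium centre must be in the +2 oxidation state.
Palladium is a group-10 element; Pd(II) is therefore d⁸.
Counting donor atoms: 2×1,10-phenanthroline (bidentate) → 4 donors. Coordination number = 4.
A 4d d⁸ ion has a large crystal-field splitting; square planar leaves the high-energy d_{x²−y²} orbital empty and maximises CFSE.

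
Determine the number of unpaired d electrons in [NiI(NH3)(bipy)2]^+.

Summing ligand charges against the +1 overall charge gives an oxidation state of +2 for nickel.
Ni sits in group 10, so the d-electron count is 10 − 2 = 8.
Counting donor atoms: 1×iodide (monodentate) → 1 donor; 1×ammonia (monodentate) → 1 donor; 2×2,2′-bipyridine (bidentate) → 4 donors. Coordination number = 6.
In an octahedral field the d⁸ configuration is t₂g⁶e_g² (only one arrangement possible), giving 2 unpaired electrons.

2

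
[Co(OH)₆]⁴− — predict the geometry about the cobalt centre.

octahedral

Each hydroxide is −1; balancing the −4 overall charge requires Co(II).
Co sits in group 9, so the d-electron count is 9 − 2 = 7.
Coordination number: 6.
Six donors around a single metal centre give an octahedral coordination sphere.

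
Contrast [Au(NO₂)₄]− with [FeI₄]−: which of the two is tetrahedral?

[FeI₄]−

For [Au(NO₂)₄]−: Each nitro (N-bound nitrite) is −1; balancing the −1 overall charge requires Au(III). Group 11 minus oxidation state 3 gives a d⁸ configuration. A 5d d⁸ ion has a large crystal-field splitting; square planar leaves the high-energy d_{x²−y²} orbital empty and maximises CFSE. → square planar.
For [FeI₄]−: Each iodide is −1; balancing the −1 overall charge requires Fe(III). Group 8 minus oxidation state 3 gives a d⁵ configuration. A high-spin d⁵ ion has zero CFSE in either geometry, so four ligands adopt the sterically favoured tetrahedral geometry. → tetrahedral.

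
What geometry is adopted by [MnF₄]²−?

Ligand charges: each fluoride is −1. With an overall charge of −2 the manganese centre must be in the +2 oxidation state.
Group 7 minus oxidation state 2 gives a d⁵ configuration.
Coordination number: 4.
Fluoride is a weak-field ligand.
A high-spin d⁵ ion has zero CFSE in either geometry, so four ligands adopt the sterically favoured tetrahedral geometry.

tetrahedral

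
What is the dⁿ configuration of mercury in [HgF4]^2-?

Each fluoride is −1; balancing the −2 overall charge requires Hg(II).
Group 12 minus oxidation state 2 gives a d¹⁰ configuration.

d10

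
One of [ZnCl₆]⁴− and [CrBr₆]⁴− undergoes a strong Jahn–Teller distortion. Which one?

[CrBr₆]⁴−

[ZnCl₆]⁴−: Summing ligand charges against the −4 overall charge gives an oxidation state of +2 for zinc. Group 12 minus oxidation state 2 gives a d¹⁰ configuration. The d¹⁰ configuration leaves the e_g set evenly filled (or empty) — no strong Jahn–Teller driving force.
[CrBr₆]⁴−: Each bromide is −1; balancing the −4 overall charge requires Cr(II). Group 6 minus oxidation state 2 gives a d⁴ configuration. Bromide is a weak-field ligand for a first-row metal, so the complex is high-spin. The t₂g³e_g¹ (high-spin) configuration has an unevenly filled e_g set; the Jahn–Teller theorem predicts a tetragonal distortion (typically axial elongation) to lift the degeneracy.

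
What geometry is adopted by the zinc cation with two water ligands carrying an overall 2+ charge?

linear

Summing ligand charges against the +2 overall charge gives an oxidation state of +2 for zinc.
Group 12 minus oxidation state 2 gives a d¹⁰ configuration.
Coordination number: 2.
A d¹⁰ ion with only two ligands adopts a linear arrangement (sp hybridisation; no CFSE preference).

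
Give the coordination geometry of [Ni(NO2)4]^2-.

square planar

Each nitro (N-bound nitrite) is −1; balancing the −2 overall charge requires Ni(II).
Group 10 minus oxidation state 2 gives a d⁸ configuration.
Coordination number: 4.
Nitro (N-bound nitrite) is a strong-field ligand (high in the spectrochemical series).
A 3d d⁸ ion with strong-field ligands gains enough CFSE to favour square planar over tetrahedral.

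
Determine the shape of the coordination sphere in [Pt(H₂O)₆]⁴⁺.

octahedral

Water is neutral; balancing the +4 overall charge requires Pt(IV).
Group 10 minus oxidation state 4 gives a d⁶ configuration.
With 6 monodentate ligands the coordination number is 6.
Six donors around a single metal centre give an octahedral coordination sphere.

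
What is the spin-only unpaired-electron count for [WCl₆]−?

1

Summing ligand charges against the −1 overall charge gives an oxidation state of +5 for tungsten.
Group 6 minus oxidation state 5 gives a d¹ configuration.
In an octahedral field the d¹ configuration is t₂g¹e_g⁰ (only one arrangement possible), giving 1 unpaired electron.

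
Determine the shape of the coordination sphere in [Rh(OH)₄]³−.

square planar

Each hydroxide is −1; balancing the −3 overall charge requires Rh(I).
Rh sits in group 9, so the d-electron count is 9 − 1 = 8.
Coordination number: 4.
A 4d d⁸ ion has a large crystal-field splitting; square planar leaves the high-energy d_{x²−y²} orbital empty and maximises CFSE.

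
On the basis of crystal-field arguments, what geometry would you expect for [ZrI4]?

Each iodide is −1; balancing the 0 overall charge requires Zr(IV).
Group 4 minus oxidation state 4 gives a d⁰ configuration.
Coordination number: 4.
A d⁰ ion has no crystal-field stabilisation preference between square planar and tetrahedral, so four ligands adopt the sterically favoured tetrahedral geometry.

tetrahedral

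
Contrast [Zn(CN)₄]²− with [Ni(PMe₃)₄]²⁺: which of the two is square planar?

[Ni(PMe₃)₄]²⁺

For [Zn(CN)₄]²−: Each cyanide is −1; balancing the −2 overall charge requires Zn(II). Zinc is a group-12 element; Zn(II) is therefore d¹⁰. A d¹⁰ ion has no crystal-field stabilisation preference between square planar and tetrahedral, so four ligands adopt the sterically favoured tetrahedral geometry. → tetrahedral.
For [Ni(PMe₃)₄]²⁺: Ligand charges: trimethylphosphine is neutral. With an overall charge of +2 the nickel centre must be in the +2 oxidation state. Nickel is a group-10 element; Ni(II) is therefore d⁸. Trimethylphosphine is a strong-field ligand (high in the spectrochemical series). A 3d d⁸ ion with strong-field ligands gains enough CFSE to favour square planar over tetrahedral. → square planar.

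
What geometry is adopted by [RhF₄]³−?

square planar

Each fluoride is −1; balancing the −3 overall charge requires Rh(I).
Group 9 minus oxidation state 1 gives a d⁸ configuration.
Coordination number: 4.
A 4d d⁸ ion has a large crystal-field splitting; square planar leaves the high-energy d_{x²−y²} orbital empty and maximises CFSE.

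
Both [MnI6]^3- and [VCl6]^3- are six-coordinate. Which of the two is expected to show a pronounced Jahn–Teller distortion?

[MnI6]^3-

[MnI6]^3-: Each iodide is −1; balancing the −3 overall charge requires Mn(III). Group 7 minus oxidation state 3 gives a d⁴ configuration. Iodide is a weak-field ligand for a first-row metal, so the complex is high-spin. The t₂g³e_g¹ (high-spin) configuration has an unevenly filled e_g set; the Jahn–Teller theorem predicts a tetragonal distortion (typically axial elongation) to lift the degeneracy.
[VCl6]^3-: Each chloride is −1; balancing the −3 overall charge requires V(III). Group 5 minus oxidation state 3 gives a d² configuration. The d² configuration leaves the e_g set evenly filled (or empty) — no strong Jahn–Teller driving force.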